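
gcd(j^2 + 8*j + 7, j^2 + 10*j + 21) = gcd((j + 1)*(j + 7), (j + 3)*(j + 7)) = j + 7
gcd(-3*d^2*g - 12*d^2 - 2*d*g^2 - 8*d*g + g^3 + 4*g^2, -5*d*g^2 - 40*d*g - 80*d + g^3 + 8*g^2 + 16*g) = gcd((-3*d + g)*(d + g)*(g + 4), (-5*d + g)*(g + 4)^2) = g + 4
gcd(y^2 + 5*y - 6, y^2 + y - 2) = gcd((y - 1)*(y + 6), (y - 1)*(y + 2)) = y - 1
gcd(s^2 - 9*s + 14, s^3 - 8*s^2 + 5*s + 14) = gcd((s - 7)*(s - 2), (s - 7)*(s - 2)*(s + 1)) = s^2 - 9*s + 14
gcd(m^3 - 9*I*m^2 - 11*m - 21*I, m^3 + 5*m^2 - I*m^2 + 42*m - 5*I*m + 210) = m - 7*I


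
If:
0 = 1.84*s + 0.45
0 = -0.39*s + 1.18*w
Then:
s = -0.24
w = -0.08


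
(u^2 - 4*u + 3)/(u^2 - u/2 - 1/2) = 2*(u - 3)/(2*u + 1)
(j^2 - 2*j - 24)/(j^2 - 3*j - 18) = (j + 4)/(j + 3)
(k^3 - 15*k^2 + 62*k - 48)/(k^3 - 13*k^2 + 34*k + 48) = (k - 1)/(k + 1)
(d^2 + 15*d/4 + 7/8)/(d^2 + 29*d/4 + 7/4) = (d + 7/2)/(d + 7)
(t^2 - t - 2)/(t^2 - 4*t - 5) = (t - 2)/(t - 5)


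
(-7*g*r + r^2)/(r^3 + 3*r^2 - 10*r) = (-7*g + r)/(r^2 + 3*r - 10)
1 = 1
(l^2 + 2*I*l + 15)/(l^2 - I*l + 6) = (l + 5*I)/(l + 2*I)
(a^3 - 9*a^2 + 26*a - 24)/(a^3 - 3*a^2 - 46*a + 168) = (a^2 - 5*a + 6)/(a^2 + a - 42)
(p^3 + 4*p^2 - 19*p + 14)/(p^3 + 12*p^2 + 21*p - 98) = (p - 1)/(p + 7)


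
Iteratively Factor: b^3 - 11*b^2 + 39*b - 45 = (b - 3)*(b^2 - 8*b + 15) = (b - 5)*(b - 3)*(b - 3)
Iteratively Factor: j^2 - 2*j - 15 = (j - 5)*(j + 3)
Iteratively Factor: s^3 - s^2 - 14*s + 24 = (s + 4)*(s^2 - 5*s + 6) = (s - 3)*(s + 4)*(s - 2)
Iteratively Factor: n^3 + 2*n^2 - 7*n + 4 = (n + 4)*(n^2 - 2*n + 1) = (n - 1)*(n + 4)*(n - 1)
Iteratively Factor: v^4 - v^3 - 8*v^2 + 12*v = (v - 2)*(v^3 + v^2 - 6*v) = (v - 2)*(v + 3)*(v^2 - 2*v) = v*(v - 2)*(v + 3)*(v - 2)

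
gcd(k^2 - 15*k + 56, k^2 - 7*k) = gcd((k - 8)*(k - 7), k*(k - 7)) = k - 7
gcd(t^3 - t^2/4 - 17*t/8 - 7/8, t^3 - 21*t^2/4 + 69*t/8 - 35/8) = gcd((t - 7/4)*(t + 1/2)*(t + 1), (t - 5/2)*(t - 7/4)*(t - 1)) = t - 7/4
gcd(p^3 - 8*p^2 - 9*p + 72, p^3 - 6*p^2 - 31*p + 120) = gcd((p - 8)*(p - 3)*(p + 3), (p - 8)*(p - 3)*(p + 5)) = p^2 - 11*p + 24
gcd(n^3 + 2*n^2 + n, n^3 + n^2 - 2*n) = n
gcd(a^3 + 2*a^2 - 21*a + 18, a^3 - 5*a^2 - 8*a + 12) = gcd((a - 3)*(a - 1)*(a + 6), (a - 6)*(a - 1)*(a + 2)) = a - 1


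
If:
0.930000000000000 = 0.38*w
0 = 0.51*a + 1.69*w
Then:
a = -8.11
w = 2.45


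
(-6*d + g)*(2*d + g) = -12*d^2 - 4*d*g + g^2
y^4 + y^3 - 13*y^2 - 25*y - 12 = (y - 4)*(y + 1)^2*(y + 3)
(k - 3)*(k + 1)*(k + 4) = k^3 + 2*k^2 - 11*k - 12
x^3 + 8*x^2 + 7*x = x*(x + 1)*(x + 7)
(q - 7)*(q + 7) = q^2 - 49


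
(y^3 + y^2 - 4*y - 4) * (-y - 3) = -y^4 - 4*y^3 + y^2 + 16*y + 12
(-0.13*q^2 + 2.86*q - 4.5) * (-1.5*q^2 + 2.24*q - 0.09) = 0.195*q^4 - 4.5812*q^3 + 13.1681*q^2 - 10.3374*q + 0.405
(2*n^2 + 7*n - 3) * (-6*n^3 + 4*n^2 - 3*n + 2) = -12*n^5 - 34*n^4 + 40*n^3 - 29*n^2 + 23*n - 6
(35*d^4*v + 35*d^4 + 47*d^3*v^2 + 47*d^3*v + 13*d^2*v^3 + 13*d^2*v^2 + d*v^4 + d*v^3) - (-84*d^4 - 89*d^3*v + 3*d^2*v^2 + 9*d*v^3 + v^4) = 35*d^4*v + 119*d^4 + 47*d^3*v^2 + 136*d^3*v + 13*d^2*v^3 + 10*d^2*v^2 + d*v^4 - 8*d*v^3 - v^4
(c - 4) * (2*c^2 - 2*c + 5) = 2*c^3 - 10*c^2 + 13*c - 20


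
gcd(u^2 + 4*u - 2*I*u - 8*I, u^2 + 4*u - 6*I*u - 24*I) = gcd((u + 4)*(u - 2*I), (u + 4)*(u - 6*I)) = u + 4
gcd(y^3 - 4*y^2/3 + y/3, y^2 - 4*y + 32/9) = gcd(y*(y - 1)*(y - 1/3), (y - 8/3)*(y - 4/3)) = 1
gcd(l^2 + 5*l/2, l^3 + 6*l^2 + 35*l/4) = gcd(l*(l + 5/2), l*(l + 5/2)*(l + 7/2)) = l^2 + 5*l/2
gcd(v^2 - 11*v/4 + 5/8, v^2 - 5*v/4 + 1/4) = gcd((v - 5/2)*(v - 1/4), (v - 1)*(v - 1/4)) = v - 1/4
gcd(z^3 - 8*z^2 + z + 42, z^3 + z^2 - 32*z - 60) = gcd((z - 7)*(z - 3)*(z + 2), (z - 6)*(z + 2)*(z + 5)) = z + 2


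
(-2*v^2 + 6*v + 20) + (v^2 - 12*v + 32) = -v^2 - 6*v + 52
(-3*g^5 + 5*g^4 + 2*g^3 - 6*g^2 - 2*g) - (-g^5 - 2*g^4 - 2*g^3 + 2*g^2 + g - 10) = -2*g^5 + 7*g^4 + 4*g^3 - 8*g^2 - 3*g + 10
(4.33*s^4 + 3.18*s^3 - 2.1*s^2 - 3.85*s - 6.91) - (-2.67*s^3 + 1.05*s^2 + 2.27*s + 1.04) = 4.33*s^4 + 5.85*s^3 - 3.15*s^2 - 6.12*s - 7.95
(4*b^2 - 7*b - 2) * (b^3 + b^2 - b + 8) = 4*b^5 - 3*b^4 - 13*b^3 + 37*b^2 - 54*b - 16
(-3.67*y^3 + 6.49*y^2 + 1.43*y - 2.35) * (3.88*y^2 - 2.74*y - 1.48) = -14.2396*y^5 + 35.237*y^4 - 6.8026*y^3 - 22.6414*y^2 + 4.3226*y + 3.478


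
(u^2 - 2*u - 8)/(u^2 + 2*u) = (u - 4)/u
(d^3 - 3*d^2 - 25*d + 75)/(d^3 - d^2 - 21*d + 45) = (d - 5)/(d - 3)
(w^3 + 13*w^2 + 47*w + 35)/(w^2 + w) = w + 12 + 35/w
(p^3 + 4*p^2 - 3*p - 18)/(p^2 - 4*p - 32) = (-p^3 - 4*p^2 + 3*p + 18)/(-p^2 + 4*p + 32)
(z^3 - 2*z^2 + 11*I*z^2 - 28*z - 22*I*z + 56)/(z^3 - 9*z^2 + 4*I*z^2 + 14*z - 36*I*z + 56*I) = (z + 7*I)/(z - 7)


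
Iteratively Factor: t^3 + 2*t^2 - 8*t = (t)*(t^2 + 2*t - 8) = t*(t + 4)*(t - 2)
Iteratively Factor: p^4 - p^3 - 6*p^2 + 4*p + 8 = (p + 2)*(p^3 - 3*p^2 + 4) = (p - 2)*(p + 2)*(p^2 - p - 2) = (p - 2)*(p + 1)*(p + 2)*(p - 2)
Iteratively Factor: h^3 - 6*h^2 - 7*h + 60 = (h - 4)*(h^2 - 2*h - 15) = (h - 4)*(h + 3)*(h - 5)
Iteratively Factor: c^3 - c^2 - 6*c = (c)*(c^2 - c - 6) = c*(c - 3)*(c + 2)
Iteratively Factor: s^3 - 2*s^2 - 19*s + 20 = (s + 4)*(s^2 - 6*s + 5) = (s - 1)*(s + 4)*(s - 5)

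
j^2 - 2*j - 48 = (j - 8)*(j + 6)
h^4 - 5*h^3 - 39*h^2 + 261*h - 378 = (h - 6)*(h - 3)^2*(h + 7)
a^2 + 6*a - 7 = (a - 1)*(a + 7)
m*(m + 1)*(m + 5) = m^3 + 6*m^2 + 5*m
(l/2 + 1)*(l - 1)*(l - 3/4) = l^3/2 + l^2/8 - 11*l/8 + 3/4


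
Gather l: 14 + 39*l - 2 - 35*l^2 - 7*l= -35*l^2 + 32*l + 12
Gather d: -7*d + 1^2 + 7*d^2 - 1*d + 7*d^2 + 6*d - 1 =14*d^2 - 2*d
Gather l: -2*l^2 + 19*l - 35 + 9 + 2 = -2*l^2 + 19*l - 24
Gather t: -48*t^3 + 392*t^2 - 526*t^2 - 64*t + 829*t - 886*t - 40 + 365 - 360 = -48*t^3 - 134*t^2 - 121*t - 35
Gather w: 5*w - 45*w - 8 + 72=64 - 40*w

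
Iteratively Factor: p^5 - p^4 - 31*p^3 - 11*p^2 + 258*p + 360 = (p - 5)*(p^4 + 4*p^3 - 11*p^2 - 66*p - 72) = (p - 5)*(p + 3)*(p^3 + p^2 - 14*p - 24) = (p - 5)*(p + 3)^2*(p^2 - 2*p - 8) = (p - 5)*(p + 2)*(p + 3)^2*(p - 4)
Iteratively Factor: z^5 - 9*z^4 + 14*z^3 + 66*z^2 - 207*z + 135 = (z - 3)*(z^4 - 6*z^3 - 4*z^2 + 54*z - 45) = (z - 5)*(z - 3)*(z^3 - z^2 - 9*z + 9) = (z - 5)*(z - 3)*(z - 1)*(z^2 - 9) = (z - 5)*(z - 3)*(z - 1)*(z + 3)*(z - 3)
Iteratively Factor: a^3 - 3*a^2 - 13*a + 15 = (a - 5)*(a^2 + 2*a - 3) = (a - 5)*(a - 1)*(a + 3)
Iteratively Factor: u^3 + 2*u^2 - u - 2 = (u + 1)*(u^2 + u - 2) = (u - 1)*(u + 1)*(u + 2)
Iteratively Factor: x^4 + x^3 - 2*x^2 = (x)*(x^3 + x^2 - 2*x) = x*(x - 1)*(x^2 + 2*x) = x*(x - 1)*(x + 2)*(x)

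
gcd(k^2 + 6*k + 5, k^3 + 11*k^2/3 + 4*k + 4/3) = k + 1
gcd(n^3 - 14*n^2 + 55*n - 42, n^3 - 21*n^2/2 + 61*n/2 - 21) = n^2 - 7*n + 6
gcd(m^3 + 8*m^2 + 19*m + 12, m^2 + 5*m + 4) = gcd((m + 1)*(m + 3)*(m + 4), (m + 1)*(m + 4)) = m^2 + 5*m + 4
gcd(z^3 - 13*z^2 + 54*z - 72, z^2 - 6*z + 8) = z - 4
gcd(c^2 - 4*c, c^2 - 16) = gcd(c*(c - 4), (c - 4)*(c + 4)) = c - 4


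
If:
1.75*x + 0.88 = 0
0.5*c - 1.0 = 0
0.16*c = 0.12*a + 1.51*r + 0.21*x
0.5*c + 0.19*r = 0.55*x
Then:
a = 88.09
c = 2.00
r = -6.72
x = -0.50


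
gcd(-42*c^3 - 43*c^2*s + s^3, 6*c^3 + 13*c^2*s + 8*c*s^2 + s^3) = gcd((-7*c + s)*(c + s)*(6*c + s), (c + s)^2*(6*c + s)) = 6*c^2 + 7*c*s + s^2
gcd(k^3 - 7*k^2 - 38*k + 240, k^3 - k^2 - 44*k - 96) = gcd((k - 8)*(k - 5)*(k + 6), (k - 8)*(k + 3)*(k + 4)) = k - 8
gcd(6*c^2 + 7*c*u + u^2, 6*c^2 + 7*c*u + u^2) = 6*c^2 + 7*c*u + u^2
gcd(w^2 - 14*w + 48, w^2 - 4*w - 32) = w - 8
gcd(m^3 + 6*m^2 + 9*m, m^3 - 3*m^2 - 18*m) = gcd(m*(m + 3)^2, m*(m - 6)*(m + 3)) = m^2 + 3*m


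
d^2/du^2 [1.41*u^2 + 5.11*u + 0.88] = 2.82000000000000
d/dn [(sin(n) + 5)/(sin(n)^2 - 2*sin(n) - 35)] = -cos(n)/(sin(n) - 7)^2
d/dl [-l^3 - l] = -3*l^2 - 1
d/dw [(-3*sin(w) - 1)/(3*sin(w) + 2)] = -3*cos(w)/(3*sin(w) + 2)^2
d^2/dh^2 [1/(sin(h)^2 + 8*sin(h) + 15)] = 2*(-2*sin(h)^4 - 12*sin(h)^3 + sin(h)^2 + 84*sin(h) + 49)/(sin(h)^2 + 8*sin(h) + 15)^3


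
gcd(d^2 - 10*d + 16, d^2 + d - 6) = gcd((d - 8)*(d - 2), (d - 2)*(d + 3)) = d - 2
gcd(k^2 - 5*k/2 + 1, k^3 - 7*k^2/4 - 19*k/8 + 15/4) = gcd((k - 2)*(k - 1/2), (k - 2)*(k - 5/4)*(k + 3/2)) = k - 2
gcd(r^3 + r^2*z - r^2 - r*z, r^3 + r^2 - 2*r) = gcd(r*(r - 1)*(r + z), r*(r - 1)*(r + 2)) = r^2 - r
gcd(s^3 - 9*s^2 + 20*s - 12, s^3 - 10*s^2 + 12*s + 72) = s - 6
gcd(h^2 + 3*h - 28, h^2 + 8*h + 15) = 1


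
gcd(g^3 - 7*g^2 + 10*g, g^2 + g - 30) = g - 5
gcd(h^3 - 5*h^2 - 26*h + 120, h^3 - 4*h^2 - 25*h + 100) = h^2 + h - 20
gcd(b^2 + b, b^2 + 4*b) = b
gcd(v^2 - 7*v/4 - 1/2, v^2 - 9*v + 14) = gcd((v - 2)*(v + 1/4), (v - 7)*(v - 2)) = v - 2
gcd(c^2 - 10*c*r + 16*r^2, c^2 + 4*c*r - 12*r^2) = -c + 2*r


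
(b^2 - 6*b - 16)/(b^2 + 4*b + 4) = (b - 8)/(b + 2)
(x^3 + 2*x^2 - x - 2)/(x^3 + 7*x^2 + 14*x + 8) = (x - 1)/(x + 4)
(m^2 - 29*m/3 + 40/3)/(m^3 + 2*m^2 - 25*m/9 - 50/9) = 3*(m - 8)/(3*m^2 + 11*m + 10)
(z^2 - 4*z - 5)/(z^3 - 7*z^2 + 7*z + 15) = 1/(z - 3)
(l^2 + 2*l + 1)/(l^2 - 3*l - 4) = (l + 1)/(l - 4)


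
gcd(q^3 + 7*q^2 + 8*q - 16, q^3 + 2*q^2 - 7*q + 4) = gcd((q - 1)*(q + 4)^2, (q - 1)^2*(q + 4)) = q^2 + 3*q - 4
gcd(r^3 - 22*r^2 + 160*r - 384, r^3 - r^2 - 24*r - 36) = r - 6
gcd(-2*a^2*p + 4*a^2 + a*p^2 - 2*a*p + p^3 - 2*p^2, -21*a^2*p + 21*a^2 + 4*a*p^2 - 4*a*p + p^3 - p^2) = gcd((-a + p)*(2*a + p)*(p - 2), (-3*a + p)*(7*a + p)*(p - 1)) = 1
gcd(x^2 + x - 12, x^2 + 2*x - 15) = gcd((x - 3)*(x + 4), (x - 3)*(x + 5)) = x - 3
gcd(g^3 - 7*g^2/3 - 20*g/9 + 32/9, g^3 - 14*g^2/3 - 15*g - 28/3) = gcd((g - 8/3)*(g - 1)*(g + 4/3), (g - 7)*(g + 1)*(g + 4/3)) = g + 4/3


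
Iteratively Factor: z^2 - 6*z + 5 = (z - 5)*(z - 1)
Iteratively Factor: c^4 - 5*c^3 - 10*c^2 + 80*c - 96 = (c - 3)*(c^3 - 2*c^2 - 16*c + 32) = (c - 3)*(c - 2)*(c^2 - 16) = (c - 3)*(c - 2)*(c + 4)*(c - 4)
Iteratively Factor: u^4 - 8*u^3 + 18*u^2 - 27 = (u - 3)*(u^3 - 5*u^2 + 3*u + 9) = (u - 3)^2*(u^2 - 2*u - 3) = (u - 3)^3*(u + 1)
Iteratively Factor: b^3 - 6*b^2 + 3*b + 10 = (b + 1)*(b^2 - 7*b + 10) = (b - 2)*(b + 1)*(b - 5)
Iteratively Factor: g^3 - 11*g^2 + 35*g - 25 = (g - 1)*(g^2 - 10*g + 25) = (g - 5)*(g - 1)*(g - 5)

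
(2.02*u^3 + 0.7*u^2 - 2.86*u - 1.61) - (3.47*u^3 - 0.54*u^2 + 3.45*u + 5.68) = -1.45*u^3 + 1.24*u^2 - 6.31*u - 7.29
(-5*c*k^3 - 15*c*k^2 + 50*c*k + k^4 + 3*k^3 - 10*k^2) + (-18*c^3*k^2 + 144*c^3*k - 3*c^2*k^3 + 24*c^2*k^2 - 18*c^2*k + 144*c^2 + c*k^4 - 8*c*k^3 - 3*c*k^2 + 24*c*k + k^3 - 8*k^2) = -18*c^3*k^2 + 144*c^3*k - 3*c^2*k^3 + 24*c^2*k^2 - 18*c^2*k + 144*c^2 + c*k^4 - 13*c*k^3 - 18*c*k^2 + 74*c*k + k^4 + 4*k^3 - 18*k^2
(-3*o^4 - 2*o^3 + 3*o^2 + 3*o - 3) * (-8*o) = 24*o^5 + 16*o^4 - 24*o^3 - 24*o^2 + 24*o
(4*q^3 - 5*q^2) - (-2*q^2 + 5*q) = 4*q^3 - 3*q^2 - 5*q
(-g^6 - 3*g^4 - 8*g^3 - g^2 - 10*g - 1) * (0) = 0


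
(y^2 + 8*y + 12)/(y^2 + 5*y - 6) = (y + 2)/(y - 1)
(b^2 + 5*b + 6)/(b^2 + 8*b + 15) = (b + 2)/(b + 5)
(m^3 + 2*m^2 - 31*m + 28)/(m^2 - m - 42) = (-m^3 - 2*m^2 + 31*m - 28)/(-m^2 + m + 42)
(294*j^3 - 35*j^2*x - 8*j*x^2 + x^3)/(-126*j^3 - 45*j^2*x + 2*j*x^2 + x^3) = (-7*j + x)/(3*j + x)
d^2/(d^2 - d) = d/(d - 1)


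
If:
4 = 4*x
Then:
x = 1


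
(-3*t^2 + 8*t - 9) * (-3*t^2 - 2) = 9*t^4 - 24*t^3 + 33*t^2 - 16*t + 18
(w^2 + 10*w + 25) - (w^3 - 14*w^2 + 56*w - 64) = -w^3 + 15*w^2 - 46*w + 89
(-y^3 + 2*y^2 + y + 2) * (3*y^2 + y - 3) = -3*y^5 + 5*y^4 + 8*y^3 + y^2 - y - 6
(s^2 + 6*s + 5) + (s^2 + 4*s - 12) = 2*s^2 + 10*s - 7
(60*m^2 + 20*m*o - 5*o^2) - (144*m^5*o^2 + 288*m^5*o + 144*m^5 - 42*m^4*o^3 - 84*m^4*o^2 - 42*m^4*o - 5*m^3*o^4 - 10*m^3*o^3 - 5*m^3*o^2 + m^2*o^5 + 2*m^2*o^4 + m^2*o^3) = -144*m^5*o^2 - 288*m^5*o - 144*m^5 + 42*m^4*o^3 + 84*m^4*o^2 + 42*m^4*o + 5*m^3*o^4 + 10*m^3*o^3 + 5*m^3*o^2 - m^2*o^5 - 2*m^2*o^4 - m^2*o^3 + 60*m^2 + 20*m*o - 5*o^2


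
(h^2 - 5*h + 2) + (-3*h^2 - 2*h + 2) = -2*h^2 - 7*h + 4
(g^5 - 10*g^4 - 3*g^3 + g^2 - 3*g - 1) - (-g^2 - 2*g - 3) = g^5 - 10*g^4 - 3*g^3 + 2*g^2 - g + 2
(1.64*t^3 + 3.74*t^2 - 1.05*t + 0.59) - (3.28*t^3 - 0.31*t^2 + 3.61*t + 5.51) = -1.64*t^3 + 4.05*t^2 - 4.66*t - 4.92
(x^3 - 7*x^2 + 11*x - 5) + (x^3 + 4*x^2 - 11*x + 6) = 2*x^3 - 3*x^2 + 1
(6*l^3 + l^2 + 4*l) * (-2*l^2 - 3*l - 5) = -12*l^5 - 20*l^4 - 41*l^3 - 17*l^2 - 20*l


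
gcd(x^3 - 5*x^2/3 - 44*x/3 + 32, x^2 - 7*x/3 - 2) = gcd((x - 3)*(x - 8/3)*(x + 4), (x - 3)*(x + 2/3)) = x - 3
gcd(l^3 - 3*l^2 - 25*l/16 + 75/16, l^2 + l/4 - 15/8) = l - 5/4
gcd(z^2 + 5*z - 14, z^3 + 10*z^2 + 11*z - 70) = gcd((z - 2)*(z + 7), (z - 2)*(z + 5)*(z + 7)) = z^2 + 5*z - 14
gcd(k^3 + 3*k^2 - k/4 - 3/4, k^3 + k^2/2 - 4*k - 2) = k + 1/2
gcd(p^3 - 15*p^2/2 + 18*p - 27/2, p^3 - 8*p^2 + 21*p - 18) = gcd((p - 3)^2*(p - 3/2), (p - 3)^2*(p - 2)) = p^2 - 6*p + 9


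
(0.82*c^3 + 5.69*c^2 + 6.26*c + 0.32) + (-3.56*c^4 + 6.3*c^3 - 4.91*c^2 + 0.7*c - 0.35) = -3.56*c^4 + 7.12*c^3 + 0.78*c^2 + 6.96*c - 0.03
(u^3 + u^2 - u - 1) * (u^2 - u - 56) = u^5 - 58*u^3 - 56*u^2 + 57*u + 56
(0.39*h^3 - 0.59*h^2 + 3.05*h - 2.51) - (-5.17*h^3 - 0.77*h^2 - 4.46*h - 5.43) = 5.56*h^3 + 0.18*h^2 + 7.51*h + 2.92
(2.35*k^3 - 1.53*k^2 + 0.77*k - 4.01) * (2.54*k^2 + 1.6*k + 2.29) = 5.969*k^5 - 0.1262*k^4 + 4.8893*k^3 - 12.4571*k^2 - 4.6527*k - 9.1829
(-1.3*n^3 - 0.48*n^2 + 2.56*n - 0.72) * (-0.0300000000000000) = 0.039*n^3 + 0.0144*n^2 - 0.0768*n + 0.0216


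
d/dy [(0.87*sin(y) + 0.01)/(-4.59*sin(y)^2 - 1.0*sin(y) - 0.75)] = (3.9933*sin(y)^2 + 0.0918*sin(y) - 0.6425)*cos(y)/(21.0681*sin(y)^4 + 9.18*sin(y)^3 + 7.885*sin(y)^2 + 1.5*sin(y) + 0.5625)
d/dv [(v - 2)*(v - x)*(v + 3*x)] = 3*v^2 + 4*v*x - 4*v - 3*x^2 - 4*x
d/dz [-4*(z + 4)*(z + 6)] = -8*z - 40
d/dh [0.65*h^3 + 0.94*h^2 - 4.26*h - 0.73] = 1.95*h^2 + 1.88*h - 4.26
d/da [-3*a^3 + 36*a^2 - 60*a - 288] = -9*a^2 + 72*a - 60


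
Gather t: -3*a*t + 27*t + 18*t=t*(45 - 3*a)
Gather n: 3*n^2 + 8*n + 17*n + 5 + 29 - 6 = 3*n^2 + 25*n + 28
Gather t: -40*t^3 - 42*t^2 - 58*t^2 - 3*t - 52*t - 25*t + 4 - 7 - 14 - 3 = -40*t^3 - 100*t^2 - 80*t - 20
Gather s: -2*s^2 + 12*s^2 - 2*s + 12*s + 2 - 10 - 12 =10*s^2 + 10*s - 20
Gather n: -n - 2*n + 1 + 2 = 3 - 3*n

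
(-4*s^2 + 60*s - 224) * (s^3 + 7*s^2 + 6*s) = -4*s^5 + 32*s^4 + 172*s^3 - 1208*s^2 - 1344*s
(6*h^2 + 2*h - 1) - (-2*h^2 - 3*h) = 8*h^2 + 5*h - 1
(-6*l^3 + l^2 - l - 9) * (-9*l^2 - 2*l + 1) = 54*l^5 + 3*l^4 + l^3 + 84*l^2 + 17*l - 9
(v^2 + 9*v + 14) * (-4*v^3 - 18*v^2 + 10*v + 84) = -4*v^5 - 54*v^4 - 208*v^3 - 78*v^2 + 896*v + 1176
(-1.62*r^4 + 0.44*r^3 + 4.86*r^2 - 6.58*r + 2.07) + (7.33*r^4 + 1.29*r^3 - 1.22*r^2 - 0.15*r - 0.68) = 5.71*r^4 + 1.73*r^3 + 3.64*r^2 - 6.73*r + 1.39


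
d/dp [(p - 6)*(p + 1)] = 2*p - 5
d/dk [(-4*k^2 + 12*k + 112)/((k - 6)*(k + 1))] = 8*(k^2 - 22*k + 61)/(k^4 - 10*k^3 + 13*k^2 + 60*k + 36)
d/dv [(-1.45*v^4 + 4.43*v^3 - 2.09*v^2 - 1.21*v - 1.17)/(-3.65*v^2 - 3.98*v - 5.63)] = (10.585*v^5 + 1.1435*v^4 - 2.6088*v^3 - 70.921*v^2 + 14.9924*v + 2.1557)/(13.3225*v^4 + 29.054*v^3 + 56.9394*v^2 + 44.8148*v + 31.6969)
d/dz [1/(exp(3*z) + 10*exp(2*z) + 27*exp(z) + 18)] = (-3*exp(2*z) - 20*exp(z) - 27)*exp(z)/(exp(3*z) + 10*exp(2*z) + 27*exp(z) + 18)^2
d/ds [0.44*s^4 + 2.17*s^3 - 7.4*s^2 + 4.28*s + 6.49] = 1.76*s^3 + 6.51*s^2 - 14.8*s + 4.28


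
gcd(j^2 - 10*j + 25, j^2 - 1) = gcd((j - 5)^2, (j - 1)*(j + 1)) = 1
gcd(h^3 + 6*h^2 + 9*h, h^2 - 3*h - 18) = h + 3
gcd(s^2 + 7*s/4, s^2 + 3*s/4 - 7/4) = s + 7/4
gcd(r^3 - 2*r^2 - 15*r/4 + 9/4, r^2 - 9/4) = r + 3/2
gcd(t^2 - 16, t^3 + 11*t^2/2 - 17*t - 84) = t - 4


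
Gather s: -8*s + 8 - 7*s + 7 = 15 - 15*s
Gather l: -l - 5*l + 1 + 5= 6 - 6*l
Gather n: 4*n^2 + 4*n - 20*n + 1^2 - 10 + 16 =4*n^2 - 16*n + 7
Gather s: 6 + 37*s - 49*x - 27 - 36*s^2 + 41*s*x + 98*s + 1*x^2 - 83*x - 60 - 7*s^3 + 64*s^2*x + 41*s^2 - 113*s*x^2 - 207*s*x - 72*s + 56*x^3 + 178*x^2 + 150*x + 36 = -7*s^3 + s^2*(64*x + 5) + s*(-113*x^2 - 166*x + 63) + 56*x^3 + 179*x^2 + 18*x - 45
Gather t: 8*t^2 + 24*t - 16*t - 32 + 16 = 8*t^2 + 8*t - 16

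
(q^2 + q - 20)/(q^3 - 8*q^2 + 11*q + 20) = (q + 5)/(q^2 - 4*q - 5)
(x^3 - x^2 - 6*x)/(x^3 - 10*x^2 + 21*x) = (x + 2)/(x - 7)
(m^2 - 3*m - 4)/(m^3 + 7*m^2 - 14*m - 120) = (m + 1)/(m^2 + 11*m + 30)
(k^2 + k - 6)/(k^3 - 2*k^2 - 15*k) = (k - 2)/(k*(k - 5))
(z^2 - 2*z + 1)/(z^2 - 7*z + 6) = (z - 1)/(z - 6)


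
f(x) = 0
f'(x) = 0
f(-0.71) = 0.00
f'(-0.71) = 0.00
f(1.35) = 0.00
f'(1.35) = 0.00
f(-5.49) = 0.00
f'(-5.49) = 0.00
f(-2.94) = 0.00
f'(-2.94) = 0.00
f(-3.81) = 0.00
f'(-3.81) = 0.00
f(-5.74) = 0.00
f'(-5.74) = 0.00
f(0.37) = 0.00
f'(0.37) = 0.00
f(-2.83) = 0.00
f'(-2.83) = 0.00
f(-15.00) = 0.00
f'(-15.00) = 0.00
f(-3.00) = 0.00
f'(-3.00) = 0.00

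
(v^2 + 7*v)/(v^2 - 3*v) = (v + 7)/(v - 3)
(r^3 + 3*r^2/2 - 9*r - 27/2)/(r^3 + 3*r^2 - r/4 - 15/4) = 2*(r^2 - 9)/(2*r^2 + 3*r - 5)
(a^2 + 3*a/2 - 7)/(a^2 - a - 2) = (a + 7/2)/(a + 1)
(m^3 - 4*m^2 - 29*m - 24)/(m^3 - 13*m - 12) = (m - 8)/(m - 4)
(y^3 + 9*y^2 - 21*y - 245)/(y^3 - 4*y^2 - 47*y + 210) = (y + 7)/(y - 6)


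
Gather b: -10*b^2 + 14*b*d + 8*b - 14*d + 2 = -10*b^2 + b*(14*d + 8) - 14*d + 2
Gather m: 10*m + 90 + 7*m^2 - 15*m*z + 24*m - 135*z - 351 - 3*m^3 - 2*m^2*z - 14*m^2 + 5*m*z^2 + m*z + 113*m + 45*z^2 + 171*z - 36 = -3*m^3 + m^2*(-2*z - 7) + m*(5*z^2 - 14*z + 147) + 45*z^2 + 36*z - 297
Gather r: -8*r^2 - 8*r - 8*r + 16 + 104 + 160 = -8*r^2 - 16*r + 280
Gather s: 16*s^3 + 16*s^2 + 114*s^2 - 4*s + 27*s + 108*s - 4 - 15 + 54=16*s^3 + 130*s^2 + 131*s + 35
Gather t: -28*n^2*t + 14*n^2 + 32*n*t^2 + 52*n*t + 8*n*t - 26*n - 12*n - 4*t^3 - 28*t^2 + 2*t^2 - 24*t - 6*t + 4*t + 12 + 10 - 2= 14*n^2 - 38*n - 4*t^3 + t^2*(32*n - 26) + t*(-28*n^2 + 60*n - 26) + 20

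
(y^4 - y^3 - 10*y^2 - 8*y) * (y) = y^5 - y^4 - 10*y^3 - 8*y^2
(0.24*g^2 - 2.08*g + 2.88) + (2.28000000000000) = 0.24*g^2 - 2.08*g + 5.16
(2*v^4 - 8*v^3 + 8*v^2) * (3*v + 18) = 6*v^5 + 12*v^4 - 120*v^3 + 144*v^2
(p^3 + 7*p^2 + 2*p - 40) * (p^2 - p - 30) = p^5 + 6*p^4 - 35*p^3 - 252*p^2 - 20*p + 1200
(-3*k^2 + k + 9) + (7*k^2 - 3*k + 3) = 4*k^2 - 2*k + 12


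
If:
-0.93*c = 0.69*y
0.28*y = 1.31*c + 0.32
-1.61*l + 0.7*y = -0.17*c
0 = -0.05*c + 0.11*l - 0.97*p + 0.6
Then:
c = -0.19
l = 0.09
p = 0.64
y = 0.26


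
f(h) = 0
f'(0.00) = 0.00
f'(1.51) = 0.00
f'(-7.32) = 0.00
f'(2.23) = 0.00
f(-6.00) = 0.00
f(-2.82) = 0.00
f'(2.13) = 0.00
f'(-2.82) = 0.00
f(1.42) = 0.00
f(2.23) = 0.00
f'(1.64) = 0.00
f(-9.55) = 0.00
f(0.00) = 0.00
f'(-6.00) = 0.00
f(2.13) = 0.00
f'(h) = 0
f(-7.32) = 0.00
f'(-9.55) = 0.00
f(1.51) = 0.00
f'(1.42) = 0.00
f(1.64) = 0.00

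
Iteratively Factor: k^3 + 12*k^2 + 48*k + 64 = (k + 4)*(k^2 + 8*k + 16) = (k + 4)^2*(k + 4)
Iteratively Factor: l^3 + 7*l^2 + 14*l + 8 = (l + 2)*(l^2 + 5*l + 4) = (l + 2)*(l + 4)*(l + 1)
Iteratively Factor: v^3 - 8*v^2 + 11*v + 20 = (v - 4)*(v^2 - 4*v - 5) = (v - 4)*(v + 1)*(v - 5)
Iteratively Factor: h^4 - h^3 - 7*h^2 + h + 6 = (h + 2)*(h^3 - 3*h^2 - h + 3) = (h - 3)*(h + 2)*(h^2 - 1) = (h - 3)*(h - 1)*(h + 2)*(h + 1)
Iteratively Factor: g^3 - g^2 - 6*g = (g - 3)*(g^2 + 2*g) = (g - 3)*(g + 2)*(g)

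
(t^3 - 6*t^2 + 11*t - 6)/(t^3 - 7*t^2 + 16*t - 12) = (t - 1)/(t - 2)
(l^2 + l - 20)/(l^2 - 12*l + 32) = (l + 5)/(l - 8)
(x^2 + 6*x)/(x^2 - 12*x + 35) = x*(x + 6)/(x^2 - 12*x + 35)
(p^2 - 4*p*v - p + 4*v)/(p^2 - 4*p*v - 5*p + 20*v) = (p - 1)/(p - 5)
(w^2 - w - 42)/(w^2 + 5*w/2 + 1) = 2*(w^2 - w - 42)/(2*w^2 + 5*w + 2)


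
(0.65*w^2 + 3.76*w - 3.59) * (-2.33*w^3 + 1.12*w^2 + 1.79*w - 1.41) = -1.5145*w^5 - 8.0328*w^4 + 13.7394*w^3 + 1.7931*w^2 - 11.7277*w + 5.0619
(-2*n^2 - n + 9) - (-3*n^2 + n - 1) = n^2 - 2*n + 10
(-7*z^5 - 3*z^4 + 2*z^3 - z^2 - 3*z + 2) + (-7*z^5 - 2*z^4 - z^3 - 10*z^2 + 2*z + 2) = -14*z^5 - 5*z^4 + z^3 - 11*z^2 - z + 4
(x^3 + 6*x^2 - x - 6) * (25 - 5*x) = -5*x^4 - 5*x^3 + 155*x^2 + 5*x - 150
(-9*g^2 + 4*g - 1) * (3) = -27*g^2 + 12*g - 3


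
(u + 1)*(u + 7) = u^2 + 8*u + 7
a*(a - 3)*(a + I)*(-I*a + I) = -I*a^4 + a^3 + 4*I*a^3 - 4*a^2 - 3*I*a^2 + 3*a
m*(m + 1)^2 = m^3 + 2*m^2 + m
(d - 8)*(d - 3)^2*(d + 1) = d^4 - 13*d^3 + 43*d^2 - 15*d - 72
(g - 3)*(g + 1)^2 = g^3 - g^2 - 5*g - 3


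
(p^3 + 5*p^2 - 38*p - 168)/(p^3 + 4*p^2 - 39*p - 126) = (p + 4)/(p + 3)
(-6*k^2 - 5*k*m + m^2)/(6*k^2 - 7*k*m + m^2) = (-k - m)/(k - m)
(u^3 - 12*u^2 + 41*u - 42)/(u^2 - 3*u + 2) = (u^2 - 10*u + 21)/(u - 1)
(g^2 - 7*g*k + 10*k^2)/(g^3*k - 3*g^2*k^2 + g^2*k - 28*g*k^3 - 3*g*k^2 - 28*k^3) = (-g^2 + 7*g*k - 10*k^2)/(k*(-g^3 + 3*g^2*k - g^2 + 28*g*k^2 + 3*g*k + 28*k^2))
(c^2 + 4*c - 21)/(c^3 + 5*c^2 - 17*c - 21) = 1/(c + 1)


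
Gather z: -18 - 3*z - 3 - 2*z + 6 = -5*z - 15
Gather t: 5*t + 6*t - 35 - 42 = 11*t - 77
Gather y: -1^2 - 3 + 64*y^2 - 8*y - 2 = 64*y^2 - 8*y - 6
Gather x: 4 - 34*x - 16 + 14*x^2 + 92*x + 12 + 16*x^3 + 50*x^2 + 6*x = 16*x^3 + 64*x^2 + 64*x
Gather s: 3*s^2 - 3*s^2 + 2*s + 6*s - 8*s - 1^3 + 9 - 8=0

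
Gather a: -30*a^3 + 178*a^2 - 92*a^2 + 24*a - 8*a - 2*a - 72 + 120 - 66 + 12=-30*a^3 + 86*a^2 + 14*a - 6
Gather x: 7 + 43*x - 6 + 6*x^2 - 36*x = 6*x^2 + 7*x + 1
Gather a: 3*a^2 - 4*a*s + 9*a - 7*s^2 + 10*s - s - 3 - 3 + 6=3*a^2 + a*(9 - 4*s) - 7*s^2 + 9*s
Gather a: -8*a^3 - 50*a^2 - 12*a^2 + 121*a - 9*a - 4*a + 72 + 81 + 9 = -8*a^3 - 62*a^2 + 108*a + 162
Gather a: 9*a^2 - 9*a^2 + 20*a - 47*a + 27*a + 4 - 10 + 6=0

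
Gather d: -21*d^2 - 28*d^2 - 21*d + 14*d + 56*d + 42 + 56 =-49*d^2 + 49*d + 98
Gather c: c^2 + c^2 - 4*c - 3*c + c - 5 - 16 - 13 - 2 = 2*c^2 - 6*c - 36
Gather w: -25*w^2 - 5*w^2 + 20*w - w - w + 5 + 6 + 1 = -30*w^2 + 18*w + 12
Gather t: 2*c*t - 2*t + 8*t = t*(2*c + 6)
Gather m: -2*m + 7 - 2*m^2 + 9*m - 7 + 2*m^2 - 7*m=0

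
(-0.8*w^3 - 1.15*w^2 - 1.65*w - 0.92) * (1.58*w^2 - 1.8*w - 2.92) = -1.264*w^5 - 0.377*w^4 + 1.799*w^3 + 4.8744*w^2 + 6.474*w + 2.6864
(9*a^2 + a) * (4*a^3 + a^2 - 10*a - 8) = 36*a^5 + 13*a^4 - 89*a^3 - 82*a^2 - 8*a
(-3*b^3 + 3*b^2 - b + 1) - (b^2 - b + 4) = -3*b^3 + 2*b^2 - 3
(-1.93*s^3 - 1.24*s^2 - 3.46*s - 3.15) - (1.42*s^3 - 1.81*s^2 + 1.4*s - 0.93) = -3.35*s^3 + 0.57*s^2 - 4.86*s - 2.22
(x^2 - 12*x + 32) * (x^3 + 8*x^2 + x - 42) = x^5 - 4*x^4 - 63*x^3 + 202*x^2 + 536*x - 1344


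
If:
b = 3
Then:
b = 3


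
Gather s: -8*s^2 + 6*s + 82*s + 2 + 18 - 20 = -8*s^2 + 88*s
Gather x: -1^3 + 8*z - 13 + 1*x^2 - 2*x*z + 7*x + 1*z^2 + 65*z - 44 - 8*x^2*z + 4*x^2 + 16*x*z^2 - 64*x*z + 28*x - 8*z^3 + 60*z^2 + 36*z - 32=x^2*(5 - 8*z) + x*(16*z^2 - 66*z + 35) - 8*z^3 + 61*z^2 + 109*z - 90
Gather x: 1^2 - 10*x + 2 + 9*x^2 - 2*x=9*x^2 - 12*x + 3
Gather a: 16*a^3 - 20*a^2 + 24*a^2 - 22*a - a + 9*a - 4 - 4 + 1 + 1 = 16*a^3 + 4*a^2 - 14*a - 6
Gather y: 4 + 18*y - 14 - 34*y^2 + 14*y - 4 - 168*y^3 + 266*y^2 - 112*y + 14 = -168*y^3 + 232*y^2 - 80*y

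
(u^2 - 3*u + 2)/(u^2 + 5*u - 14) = (u - 1)/(u + 7)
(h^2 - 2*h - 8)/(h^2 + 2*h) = (h - 4)/h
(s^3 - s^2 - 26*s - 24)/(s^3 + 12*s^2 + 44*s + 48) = (s^2 - 5*s - 6)/(s^2 + 8*s + 12)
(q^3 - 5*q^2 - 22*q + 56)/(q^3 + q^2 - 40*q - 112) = (q - 2)/(q + 4)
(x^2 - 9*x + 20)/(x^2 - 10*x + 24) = (x - 5)/(x - 6)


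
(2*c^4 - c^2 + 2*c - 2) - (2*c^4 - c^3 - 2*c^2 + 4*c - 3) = c^3 + c^2 - 2*c + 1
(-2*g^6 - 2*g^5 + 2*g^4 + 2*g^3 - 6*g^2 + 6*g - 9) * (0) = 0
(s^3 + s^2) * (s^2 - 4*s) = s^5 - 3*s^4 - 4*s^3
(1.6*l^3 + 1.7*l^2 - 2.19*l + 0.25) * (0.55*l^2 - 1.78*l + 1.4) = 0.88*l^5 - 1.913*l^4 - 1.9905*l^3 + 6.4157*l^2 - 3.511*l + 0.35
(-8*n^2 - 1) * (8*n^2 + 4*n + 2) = -64*n^4 - 32*n^3 - 24*n^2 - 4*n - 2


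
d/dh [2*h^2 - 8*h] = 4*h - 8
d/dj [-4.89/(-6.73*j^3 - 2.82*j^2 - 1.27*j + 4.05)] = (-98.7291*j^2 - 27.5796*j - 6.2103)/(6.73*j^3 + 2.82*j^2 + 1.27*j - 4.05)^2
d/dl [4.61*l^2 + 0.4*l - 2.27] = 9.22*l + 0.4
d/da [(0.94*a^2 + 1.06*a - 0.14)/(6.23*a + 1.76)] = (5.8562*a^2 + 3.3088*a + 2.7378)/(38.8129*a^2 + 21.9296*a + 3.0976)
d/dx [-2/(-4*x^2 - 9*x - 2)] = 2*(-8*x - 9)/(4*x^2 + 9*x + 2)^2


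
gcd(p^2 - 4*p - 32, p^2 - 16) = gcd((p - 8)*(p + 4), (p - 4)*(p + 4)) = p + 4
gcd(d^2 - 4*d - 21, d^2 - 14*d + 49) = d - 7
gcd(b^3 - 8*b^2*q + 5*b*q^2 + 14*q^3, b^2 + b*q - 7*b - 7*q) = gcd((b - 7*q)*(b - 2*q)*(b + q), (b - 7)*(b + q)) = b + q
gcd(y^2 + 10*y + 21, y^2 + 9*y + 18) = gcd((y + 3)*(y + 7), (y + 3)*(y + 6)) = y + 3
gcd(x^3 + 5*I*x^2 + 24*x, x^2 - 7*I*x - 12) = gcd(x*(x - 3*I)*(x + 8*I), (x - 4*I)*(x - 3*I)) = x - 3*I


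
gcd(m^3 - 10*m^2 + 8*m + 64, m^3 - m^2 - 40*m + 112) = m - 4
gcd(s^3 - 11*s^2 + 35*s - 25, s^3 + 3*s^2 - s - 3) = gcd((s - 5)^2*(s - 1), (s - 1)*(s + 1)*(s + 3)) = s - 1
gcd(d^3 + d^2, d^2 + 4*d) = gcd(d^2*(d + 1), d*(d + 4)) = d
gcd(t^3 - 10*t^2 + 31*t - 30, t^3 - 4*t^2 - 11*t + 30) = t^2 - 7*t + 10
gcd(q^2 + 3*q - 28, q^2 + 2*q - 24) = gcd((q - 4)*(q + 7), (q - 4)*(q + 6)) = q - 4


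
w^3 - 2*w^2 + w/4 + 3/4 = (w - 3/2)*(w - 1)*(w + 1/2)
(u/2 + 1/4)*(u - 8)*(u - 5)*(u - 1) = u^4/2 - 27*u^3/4 + 23*u^2 - 27*u/4 - 10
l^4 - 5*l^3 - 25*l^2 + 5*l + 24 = (l - 8)*(l - 1)*(l + 1)*(l + 3)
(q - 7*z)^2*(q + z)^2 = q^4 - 12*q^3*z + 22*q^2*z^2 + 84*q*z^3 + 49*z^4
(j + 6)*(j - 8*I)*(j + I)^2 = j^4 + 6*j^3 - 6*I*j^3 + 15*j^2 - 36*I*j^2 + 90*j + 8*I*j + 48*I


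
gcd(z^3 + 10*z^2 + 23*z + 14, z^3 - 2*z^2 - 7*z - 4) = z + 1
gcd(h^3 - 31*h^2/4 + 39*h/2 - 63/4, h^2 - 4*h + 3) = h - 3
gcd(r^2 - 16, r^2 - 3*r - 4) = r - 4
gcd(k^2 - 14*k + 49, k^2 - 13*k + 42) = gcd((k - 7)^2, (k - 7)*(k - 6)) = k - 7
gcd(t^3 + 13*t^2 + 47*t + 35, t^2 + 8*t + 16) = 1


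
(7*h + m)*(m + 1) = 7*h*m + 7*h + m^2 + m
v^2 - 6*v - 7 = (v - 7)*(v + 1)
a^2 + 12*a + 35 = (a + 5)*(a + 7)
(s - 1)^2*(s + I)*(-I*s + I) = -I*s^4 + s^3 + 3*I*s^3 - 3*s^2 - 3*I*s^2 + 3*s + I*s - 1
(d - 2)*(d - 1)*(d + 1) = d^3 - 2*d^2 - d + 2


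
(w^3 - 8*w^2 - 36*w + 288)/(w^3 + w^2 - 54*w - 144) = (w - 6)/(w + 3)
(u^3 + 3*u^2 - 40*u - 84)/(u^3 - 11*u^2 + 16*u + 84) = (u + 7)/(u - 7)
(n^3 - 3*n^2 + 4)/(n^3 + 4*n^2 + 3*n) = (n^2 - 4*n + 4)/(n*(n + 3))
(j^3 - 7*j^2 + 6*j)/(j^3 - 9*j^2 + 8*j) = (j - 6)/(j - 8)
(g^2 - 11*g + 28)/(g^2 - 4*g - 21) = (g - 4)/(g + 3)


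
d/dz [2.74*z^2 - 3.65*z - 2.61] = 5.48*z - 3.65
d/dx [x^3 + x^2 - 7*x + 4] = 3*x^2 + 2*x - 7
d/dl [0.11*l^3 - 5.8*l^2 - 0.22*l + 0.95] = 0.33*l^2 - 11.6*l - 0.22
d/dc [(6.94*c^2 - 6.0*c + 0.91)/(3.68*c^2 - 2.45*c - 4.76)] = (5.077*c^2 - 72.7664*c + 30.7895)/(13.5424*c^4 - 18.032*c^3 - 29.0311*c^2 + 23.324*c + 22.6576)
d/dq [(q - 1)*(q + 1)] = 2*q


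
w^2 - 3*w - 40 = (w - 8)*(w + 5)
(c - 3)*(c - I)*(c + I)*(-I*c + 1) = -I*c^4 + c^3 + 3*I*c^3 - 3*c^2 - I*c^2 + c + 3*I*c - 3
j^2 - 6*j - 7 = (j - 7)*(j + 1)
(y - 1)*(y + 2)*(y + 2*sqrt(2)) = y^3 + y^2 + 2*sqrt(2)*y^2 - 2*y + 2*sqrt(2)*y - 4*sqrt(2)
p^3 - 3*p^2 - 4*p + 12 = (p - 3)*(p - 2)*(p + 2)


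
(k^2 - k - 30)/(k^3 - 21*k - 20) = (-k^2 + k + 30)/(-k^3 + 21*k + 20)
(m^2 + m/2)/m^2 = (m + 1/2)/m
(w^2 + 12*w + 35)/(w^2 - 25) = (w + 7)/(w - 5)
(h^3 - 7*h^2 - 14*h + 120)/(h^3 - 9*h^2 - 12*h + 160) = (h - 6)/(h - 8)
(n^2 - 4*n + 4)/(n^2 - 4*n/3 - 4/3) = 3*(n - 2)/(3*n + 2)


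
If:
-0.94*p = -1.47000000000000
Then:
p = 1.56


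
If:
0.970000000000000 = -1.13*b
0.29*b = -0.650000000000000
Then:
No Solution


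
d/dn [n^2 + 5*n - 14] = 2*n + 5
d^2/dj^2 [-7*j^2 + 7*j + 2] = -14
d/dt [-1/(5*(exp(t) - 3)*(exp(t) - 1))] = (exp(t) - 2)/(10*(exp(t) - 3)^2*sinh(t/2)^2)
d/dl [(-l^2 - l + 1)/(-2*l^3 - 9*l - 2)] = ((2*l + 1)*(2*l^3 + 9*l + 2) - 3*(2*l^2 + 3)*(l^2 + l - 1))/(2*l^3 + 9*l + 2)^2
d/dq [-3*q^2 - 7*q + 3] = -6*q - 7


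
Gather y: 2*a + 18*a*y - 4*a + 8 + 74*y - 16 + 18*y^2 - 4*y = -2*a + 18*y^2 + y*(18*a + 70) - 8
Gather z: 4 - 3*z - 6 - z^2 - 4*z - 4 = -z^2 - 7*z - 6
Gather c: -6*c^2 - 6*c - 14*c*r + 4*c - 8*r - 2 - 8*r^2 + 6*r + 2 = -6*c^2 + c*(-14*r - 2) - 8*r^2 - 2*r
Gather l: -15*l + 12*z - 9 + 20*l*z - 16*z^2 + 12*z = l*(20*z - 15) - 16*z^2 + 24*z - 9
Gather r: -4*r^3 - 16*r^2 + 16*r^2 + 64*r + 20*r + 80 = -4*r^3 + 84*r + 80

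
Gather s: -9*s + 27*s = 18*s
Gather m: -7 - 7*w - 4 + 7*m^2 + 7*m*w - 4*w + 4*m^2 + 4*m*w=11*m^2 + 11*m*w - 11*w - 11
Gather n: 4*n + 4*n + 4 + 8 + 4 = 8*n + 16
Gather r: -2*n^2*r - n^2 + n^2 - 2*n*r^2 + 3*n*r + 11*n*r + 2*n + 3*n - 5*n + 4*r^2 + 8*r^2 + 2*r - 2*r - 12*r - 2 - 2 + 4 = r^2*(12 - 2*n) + r*(-2*n^2 + 14*n - 12)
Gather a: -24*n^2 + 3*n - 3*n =-24*n^2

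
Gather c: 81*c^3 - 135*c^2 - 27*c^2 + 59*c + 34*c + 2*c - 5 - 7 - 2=81*c^3 - 162*c^2 + 95*c - 14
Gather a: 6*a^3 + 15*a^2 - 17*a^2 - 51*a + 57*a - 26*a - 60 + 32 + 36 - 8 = 6*a^3 - 2*a^2 - 20*a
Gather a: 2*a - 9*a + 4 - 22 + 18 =-7*a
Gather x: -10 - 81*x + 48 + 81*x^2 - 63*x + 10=81*x^2 - 144*x + 48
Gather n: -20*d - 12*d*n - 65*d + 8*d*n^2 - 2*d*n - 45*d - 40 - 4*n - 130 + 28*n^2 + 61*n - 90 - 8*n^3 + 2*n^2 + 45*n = -130*d - 8*n^3 + n^2*(8*d + 30) + n*(102 - 14*d) - 260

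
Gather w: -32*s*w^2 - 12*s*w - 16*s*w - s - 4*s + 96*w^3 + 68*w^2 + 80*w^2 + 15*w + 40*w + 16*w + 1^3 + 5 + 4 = -5*s + 96*w^3 + w^2*(148 - 32*s) + w*(71 - 28*s) + 10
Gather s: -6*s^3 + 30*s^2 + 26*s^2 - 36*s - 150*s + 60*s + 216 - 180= -6*s^3 + 56*s^2 - 126*s + 36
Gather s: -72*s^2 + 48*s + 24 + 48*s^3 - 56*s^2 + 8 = 48*s^3 - 128*s^2 + 48*s + 32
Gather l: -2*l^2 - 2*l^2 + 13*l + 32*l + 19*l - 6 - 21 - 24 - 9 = -4*l^2 + 64*l - 60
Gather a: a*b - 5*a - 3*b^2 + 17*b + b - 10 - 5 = a*(b - 5) - 3*b^2 + 18*b - 15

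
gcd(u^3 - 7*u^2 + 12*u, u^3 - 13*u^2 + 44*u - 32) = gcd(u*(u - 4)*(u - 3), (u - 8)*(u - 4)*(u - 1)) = u - 4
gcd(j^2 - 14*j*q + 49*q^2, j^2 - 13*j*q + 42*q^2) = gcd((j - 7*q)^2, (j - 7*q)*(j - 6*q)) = -j + 7*q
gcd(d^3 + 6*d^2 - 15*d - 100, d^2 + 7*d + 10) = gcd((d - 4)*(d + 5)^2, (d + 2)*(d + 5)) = d + 5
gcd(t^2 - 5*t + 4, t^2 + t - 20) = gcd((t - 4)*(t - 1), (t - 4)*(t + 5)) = t - 4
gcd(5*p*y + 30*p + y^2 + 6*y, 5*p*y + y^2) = 5*p + y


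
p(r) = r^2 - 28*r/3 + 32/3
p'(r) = 2*r - 28/3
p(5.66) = -10.12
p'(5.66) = 1.99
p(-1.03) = 21.34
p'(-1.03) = -11.39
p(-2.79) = 44.49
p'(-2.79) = -14.91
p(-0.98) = 20.77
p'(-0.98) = -11.29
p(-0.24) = 12.96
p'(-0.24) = -9.81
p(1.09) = 1.68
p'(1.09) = -7.15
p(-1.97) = 32.93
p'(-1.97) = -13.27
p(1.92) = -3.57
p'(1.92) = -5.49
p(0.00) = 10.67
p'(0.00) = -9.33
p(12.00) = 42.67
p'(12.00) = 14.67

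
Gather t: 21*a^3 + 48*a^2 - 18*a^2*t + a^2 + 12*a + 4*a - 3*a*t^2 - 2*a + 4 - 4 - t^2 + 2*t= 21*a^3 + 49*a^2 + 14*a + t^2*(-3*a - 1) + t*(2 - 18*a^2)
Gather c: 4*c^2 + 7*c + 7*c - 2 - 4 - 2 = 4*c^2 + 14*c - 8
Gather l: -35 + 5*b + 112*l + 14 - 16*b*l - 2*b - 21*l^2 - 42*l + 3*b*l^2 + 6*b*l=3*b + l^2*(3*b - 21) + l*(70 - 10*b) - 21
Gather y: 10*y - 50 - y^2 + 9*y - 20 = -y^2 + 19*y - 70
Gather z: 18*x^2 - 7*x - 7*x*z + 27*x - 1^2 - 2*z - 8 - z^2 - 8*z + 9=18*x^2 + 20*x - z^2 + z*(-7*x - 10)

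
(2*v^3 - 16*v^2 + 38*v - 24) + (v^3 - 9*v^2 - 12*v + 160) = 3*v^3 - 25*v^2 + 26*v + 136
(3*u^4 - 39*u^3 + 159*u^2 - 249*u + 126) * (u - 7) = 3*u^5 - 60*u^4 + 432*u^3 - 1362*u^2 + 1869*u - 882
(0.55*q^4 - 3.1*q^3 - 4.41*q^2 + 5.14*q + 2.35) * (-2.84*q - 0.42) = -1.562*q^5 + 8.573*q^4 + 13.8264*q^3 - 12.7454*q^2 - 8.8328*q - 0.987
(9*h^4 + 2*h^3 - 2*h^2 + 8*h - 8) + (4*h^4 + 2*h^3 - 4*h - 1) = 13*h^4 + 4*h^3 - 2*h^2 + 4*h - 9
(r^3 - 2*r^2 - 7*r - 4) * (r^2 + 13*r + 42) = r^5 + 11*r^4 + 9*r^3 - 179*r^2 - 346*r - 168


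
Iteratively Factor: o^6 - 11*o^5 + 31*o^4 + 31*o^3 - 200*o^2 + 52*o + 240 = (o + 2)*(o^5 - 13*o^4 + 57*o^3 - 83*o^2 - 34*o + 120) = (o + 1)*(o + 2)*(o^4 - 14*o^3 + 71*o^2 - 154*o + 120) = (o - 5)*(o + 1)*(o + 2)*(o^3 - 9*o^2 + 26*o - 24) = (o - 5)*(o - 2)*(o + 1)*(o + 2)*(o^2 - 7*o + 12) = (o - 5)*(o - 3)*(o - 2)*(o + 1)*(o + 2)*(o - 4)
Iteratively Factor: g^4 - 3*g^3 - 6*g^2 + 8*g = (g)*(g^3 - 3*g^2 - 6*g + 8) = g*(g + 2)*(g^2 - 5*g + 4) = g*(g - 4)*(g + 2)*(g - 1)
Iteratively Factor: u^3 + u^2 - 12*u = (u + 4)*(u^2 - 3*u) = u*(u + 4)*(u - 3)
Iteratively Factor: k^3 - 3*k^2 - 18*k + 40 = (k - 5)*(k^2 + 2*k - 8) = (k - 5)*(k + 4)*(k - 2)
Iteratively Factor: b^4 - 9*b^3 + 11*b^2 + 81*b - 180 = (b - 4)*(b^3 - 5*b^2 - 9*b + 45) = (b - 5)*(b - 4)*(b^2 - 9) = (b - 5)*(b - 4)*(b - 3)*(b + 3)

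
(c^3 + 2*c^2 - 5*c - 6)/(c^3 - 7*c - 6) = (c^2 + c - 6)/(c^2 - c - 6)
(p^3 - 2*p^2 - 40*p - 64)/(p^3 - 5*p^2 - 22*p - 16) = (p + 4)/(p + 1)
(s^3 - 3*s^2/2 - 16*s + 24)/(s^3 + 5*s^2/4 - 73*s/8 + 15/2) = 4*(s - 4)/(4*s - 5)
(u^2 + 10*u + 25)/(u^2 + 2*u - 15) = (u + 5)/(u - 3)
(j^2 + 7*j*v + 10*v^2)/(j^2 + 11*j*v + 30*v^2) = (j + 2*v)/(j + 6*v)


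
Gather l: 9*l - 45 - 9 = 9*l - 54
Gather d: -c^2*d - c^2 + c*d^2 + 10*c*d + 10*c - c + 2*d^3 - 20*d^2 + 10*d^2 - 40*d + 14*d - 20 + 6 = -c^2 + 9*c + 2*d^3 + d^2*(c - 10) + d*(-c^2 + 10*c - 26) - 14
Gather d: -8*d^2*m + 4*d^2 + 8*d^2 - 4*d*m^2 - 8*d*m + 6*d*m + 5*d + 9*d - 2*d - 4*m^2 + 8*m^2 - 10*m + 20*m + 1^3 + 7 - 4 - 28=d^2*(12 - 8*m) + d*(-4*m^2 - 2*m + 12) + 4*m^2 + 10*m - 24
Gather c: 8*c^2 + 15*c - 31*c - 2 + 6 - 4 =8*c^2 - 16*c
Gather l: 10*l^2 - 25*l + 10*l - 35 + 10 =10*l^2 - 15*l - 25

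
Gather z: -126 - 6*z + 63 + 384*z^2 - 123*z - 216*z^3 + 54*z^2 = -216*z^3 + 438*z^2 - 129*z - 63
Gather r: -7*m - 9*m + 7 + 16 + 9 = 32 - 16*m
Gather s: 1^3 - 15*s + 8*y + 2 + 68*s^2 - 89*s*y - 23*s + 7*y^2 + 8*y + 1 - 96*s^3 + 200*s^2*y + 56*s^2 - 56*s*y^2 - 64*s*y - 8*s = -96*s^3 + s^2*(200*y + 124) + s*(-56*y^2 - 153*y - 46) + 7*y^2 + 16*y + 4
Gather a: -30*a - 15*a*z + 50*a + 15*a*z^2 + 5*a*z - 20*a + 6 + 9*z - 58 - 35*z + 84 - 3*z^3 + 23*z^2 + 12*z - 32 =a*(15*z^2 - 10*z) - 3*z^3 + 23*z^2 - 14*z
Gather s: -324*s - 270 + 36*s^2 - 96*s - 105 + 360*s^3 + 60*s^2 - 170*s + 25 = 360*s^3 + 96*s^2 - 590*s - 350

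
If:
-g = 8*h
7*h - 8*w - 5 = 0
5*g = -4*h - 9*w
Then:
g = 8/5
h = -1/5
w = -4/5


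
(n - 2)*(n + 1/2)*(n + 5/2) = n^3 + n^2 - 19*n/4 - 5/2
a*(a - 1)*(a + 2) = a^3 + a^2 - 2*a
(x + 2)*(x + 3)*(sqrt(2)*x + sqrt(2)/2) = sqrt(2)*x^3 + 11*sqrt(2)*x^2/2 + 17*sqrt(2)*x/2 + 3*sqrt(2)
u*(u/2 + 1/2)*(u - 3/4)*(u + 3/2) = u^4/2 + 7*u^3/8 - 3*u^2/16 - 9*u/16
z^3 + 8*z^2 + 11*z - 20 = (z - 1)*(z + 4)*(z + 5)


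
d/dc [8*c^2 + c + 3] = 16*c + 1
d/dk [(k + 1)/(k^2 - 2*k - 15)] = (k^2 - 2*k - 2*(k - 1)*(k + 1) - 15)/(-k^2 + 2*k + 15)^2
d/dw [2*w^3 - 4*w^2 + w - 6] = 6*w^2 - 8*w + 1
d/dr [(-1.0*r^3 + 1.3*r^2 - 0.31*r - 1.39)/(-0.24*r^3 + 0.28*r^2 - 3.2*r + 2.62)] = (0.032*r^4 + 6.2512*r^3 - 12.934*r^2 + 7.5904*r - 5.2602)/(0.0576*r^6 - 0.1344*r^5 + 1.6144*r^4 - 3.0496*r^3 + 11.7072*r^2 - 16.768*r + 6.8644)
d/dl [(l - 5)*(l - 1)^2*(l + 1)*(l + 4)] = 5*l^4 - 8*l^3 - 60*l^2 + 44*l + 19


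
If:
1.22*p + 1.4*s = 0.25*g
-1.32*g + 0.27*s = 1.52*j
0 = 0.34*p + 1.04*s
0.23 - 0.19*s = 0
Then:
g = -11.29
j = 10.02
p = -3.70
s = 1.21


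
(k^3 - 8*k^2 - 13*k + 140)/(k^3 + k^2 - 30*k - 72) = (k^2 - 12*k + 35)/(k^2 - 3*k - 18)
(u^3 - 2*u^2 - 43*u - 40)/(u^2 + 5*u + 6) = (u^3 - 2*u^2 - 43*u - 40)/(u^2 + 5*u + 6)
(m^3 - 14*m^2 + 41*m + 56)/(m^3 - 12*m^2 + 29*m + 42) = (m - 8)/(m - 6)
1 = 1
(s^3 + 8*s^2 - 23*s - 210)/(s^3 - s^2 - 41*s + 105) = (s + 6)/(s - 3)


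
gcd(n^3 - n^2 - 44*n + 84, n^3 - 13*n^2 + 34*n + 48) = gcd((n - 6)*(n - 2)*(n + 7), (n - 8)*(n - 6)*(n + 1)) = n - 6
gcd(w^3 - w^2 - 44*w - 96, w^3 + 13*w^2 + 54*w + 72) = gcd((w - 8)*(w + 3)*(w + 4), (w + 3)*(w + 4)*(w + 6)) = w^2 + 7*w + 12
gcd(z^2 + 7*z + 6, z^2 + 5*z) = 1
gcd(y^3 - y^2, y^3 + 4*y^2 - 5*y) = y^2 - y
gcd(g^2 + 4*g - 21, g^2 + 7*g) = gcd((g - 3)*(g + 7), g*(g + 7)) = g + 7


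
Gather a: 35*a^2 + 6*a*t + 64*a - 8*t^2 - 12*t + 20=35*a^2 + a*(6*t + 64) - 8*t^2 - 12*t + 20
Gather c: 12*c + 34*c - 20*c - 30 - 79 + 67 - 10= 26*c - 52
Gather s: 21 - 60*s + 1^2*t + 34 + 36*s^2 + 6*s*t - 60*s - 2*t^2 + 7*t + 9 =36*s^2 + s*(6*t - 120) - 2*t^2 + 8*t + 64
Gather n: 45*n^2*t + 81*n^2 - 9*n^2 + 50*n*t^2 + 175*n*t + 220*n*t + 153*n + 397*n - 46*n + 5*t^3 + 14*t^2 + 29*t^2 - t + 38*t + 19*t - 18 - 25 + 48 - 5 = n^2*(45*t + 72) + n*(50*t^2 + 395*t + 504) + 5*t^3 + 43*t^2 + 56*t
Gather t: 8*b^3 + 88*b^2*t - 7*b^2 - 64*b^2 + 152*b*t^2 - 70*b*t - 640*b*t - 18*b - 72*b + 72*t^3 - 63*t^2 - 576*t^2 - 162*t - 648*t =8*b^3 - 71*b^2 - 90*b + 72*t^3 + t^2*(152*b - 639) + t*(88*b^2 - 710*b - 810)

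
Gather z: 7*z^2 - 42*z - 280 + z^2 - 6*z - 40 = 8*z^2 - 48*z - 320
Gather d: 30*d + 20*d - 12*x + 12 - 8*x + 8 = 50*d - 20*x + 20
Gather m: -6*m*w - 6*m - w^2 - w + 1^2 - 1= m*(-6*w - 6) - w^2 - w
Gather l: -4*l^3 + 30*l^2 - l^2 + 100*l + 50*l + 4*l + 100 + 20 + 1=-4*l^3 + 29*l^2 + 154*l + 121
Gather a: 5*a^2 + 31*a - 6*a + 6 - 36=5*a^2 + 25*a - 30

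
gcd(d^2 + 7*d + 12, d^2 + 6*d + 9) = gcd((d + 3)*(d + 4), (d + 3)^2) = d + 3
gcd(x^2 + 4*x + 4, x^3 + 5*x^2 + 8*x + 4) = x^2 + 4*x + 4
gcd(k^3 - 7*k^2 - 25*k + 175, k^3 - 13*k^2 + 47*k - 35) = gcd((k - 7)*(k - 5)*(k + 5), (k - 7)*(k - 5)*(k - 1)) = k^2 - 12*k + 35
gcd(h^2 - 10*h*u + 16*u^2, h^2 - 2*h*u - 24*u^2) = 1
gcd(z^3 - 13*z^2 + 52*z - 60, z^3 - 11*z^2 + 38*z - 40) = z^2 - 7*z + 10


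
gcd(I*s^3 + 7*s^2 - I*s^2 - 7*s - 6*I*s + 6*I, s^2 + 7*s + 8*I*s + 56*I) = 1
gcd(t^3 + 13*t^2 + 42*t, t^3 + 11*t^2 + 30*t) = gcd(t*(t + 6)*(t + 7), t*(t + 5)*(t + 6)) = t^2 + 6*t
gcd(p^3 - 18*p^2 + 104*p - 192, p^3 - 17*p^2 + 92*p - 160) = p^2 - 12*p + 32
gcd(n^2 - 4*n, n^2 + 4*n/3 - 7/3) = 1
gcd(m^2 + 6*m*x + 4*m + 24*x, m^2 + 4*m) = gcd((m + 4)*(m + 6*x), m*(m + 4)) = m + 4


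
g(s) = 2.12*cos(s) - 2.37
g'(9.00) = -0.87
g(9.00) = -4.30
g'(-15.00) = 1.38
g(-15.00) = -3.98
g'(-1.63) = 2.12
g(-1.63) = -2.50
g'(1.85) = -2.04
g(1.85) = -2.95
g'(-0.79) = 1.51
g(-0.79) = -0.88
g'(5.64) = 1.27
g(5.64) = -0.67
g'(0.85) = -1.59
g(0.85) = -0.97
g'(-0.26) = 0.55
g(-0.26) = -0.32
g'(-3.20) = -0.12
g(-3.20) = -4.49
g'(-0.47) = 0.96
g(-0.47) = -0.48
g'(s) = -2.12*sin(s)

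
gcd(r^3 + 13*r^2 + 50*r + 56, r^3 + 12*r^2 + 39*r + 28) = r^2 + 11*r + 28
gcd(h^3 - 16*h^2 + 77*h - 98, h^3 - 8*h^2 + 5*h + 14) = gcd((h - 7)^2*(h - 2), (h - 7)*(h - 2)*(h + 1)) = h^2 - 9*h + 14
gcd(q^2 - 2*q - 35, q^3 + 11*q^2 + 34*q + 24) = 1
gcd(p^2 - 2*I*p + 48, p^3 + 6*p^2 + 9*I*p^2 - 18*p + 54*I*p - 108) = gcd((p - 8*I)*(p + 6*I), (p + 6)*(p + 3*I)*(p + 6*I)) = p + 6*I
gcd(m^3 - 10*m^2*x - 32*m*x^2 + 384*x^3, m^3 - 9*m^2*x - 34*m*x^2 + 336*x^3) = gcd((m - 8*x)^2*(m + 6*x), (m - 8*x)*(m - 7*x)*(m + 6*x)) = -m^2 + 2*m*x + 48*x^2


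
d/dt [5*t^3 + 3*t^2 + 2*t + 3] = 15*t^2 + 6*t + 2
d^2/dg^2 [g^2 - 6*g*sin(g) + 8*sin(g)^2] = 6*g*sin(g) - 32*sin(g)^2 - 12*cos(g) + 18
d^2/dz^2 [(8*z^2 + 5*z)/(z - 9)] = 1386/(z^3 - 27*z^2 + 243*z - 729)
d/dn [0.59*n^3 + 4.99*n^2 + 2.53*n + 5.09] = 1.77*n^2 + 9.98*n + 2.53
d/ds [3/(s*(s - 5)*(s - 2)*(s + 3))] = 6*(-2*s^3 + 6*s^2 + 11*s - 15)/(s^2*(s^6 - 8*s^5 - 6*s^4 + 148*s^3 - 119*s^2 - 660*s + 900))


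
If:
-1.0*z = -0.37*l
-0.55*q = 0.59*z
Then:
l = 2.7027027027027*z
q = -1.07272727272727*z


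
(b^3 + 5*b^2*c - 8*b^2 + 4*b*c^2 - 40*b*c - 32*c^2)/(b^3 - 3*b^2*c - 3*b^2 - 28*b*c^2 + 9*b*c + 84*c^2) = (b^2 + b*c - 8*b - 8*c)/(b^2 - 7*b*c - 3*b + 21*c)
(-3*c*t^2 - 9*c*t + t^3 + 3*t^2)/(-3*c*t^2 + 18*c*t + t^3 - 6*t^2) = (t + 3)/(t - 6)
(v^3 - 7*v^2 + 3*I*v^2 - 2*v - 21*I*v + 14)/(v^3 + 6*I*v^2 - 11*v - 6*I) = (v - 7)/(v + 3*I)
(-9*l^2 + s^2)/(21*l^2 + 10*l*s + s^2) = (-3*l + s)/(7*l + s)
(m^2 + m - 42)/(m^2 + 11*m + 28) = (m - 6)/(m + 4)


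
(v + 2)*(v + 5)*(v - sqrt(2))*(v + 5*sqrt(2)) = v^4 + 4*sqrt(2)*v^3 + 7*v^3 + 28*sqrt(2)*v^2 - 70*v + 40*sqrt(2)*v - 100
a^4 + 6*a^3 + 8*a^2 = a^2*(a + 2)*(a + 4)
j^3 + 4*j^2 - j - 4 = (j - 1)*(j + 1)*(j + 4)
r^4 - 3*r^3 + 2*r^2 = r^2*(r - 2)*(r - 1)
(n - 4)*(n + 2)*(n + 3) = n^3 + n^2 - 14*n - 24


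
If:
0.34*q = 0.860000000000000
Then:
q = 2.53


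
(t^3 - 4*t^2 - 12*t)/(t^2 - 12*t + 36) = t*(t + 2)/(t - 6)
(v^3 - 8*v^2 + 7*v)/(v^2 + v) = (v^2 - 8*v + 7)/(v + 1)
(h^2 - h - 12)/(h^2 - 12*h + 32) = (h + 3)/(h - 8)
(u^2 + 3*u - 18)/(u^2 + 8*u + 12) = (u - 3)/(u + 2)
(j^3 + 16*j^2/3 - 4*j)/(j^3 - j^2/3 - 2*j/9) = 3*(j + 6)/(3*j + 1)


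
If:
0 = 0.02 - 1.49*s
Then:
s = 0.01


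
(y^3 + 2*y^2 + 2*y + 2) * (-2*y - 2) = -2*y^4 - 6*y^3 - 8*y^2 - 8*y - 4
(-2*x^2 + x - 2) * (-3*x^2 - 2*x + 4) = 6*x^4 + x^3 - 4*x^2 + 8*x - 8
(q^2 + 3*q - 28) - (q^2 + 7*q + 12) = -4*q - 40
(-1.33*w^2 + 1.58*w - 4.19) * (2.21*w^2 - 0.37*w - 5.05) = -2.9393*w^4 + 3.9839*w^3 - 3.128*w^2 - 6.4287*w + 21.1595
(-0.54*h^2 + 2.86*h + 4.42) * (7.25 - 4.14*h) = 2.2356*h^3 - 15.7554*h^2 + 2.4362*h + 32.045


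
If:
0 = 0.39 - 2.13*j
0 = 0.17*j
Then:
No Solution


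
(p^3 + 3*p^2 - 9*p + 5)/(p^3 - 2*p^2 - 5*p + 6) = (p^2 + 4*p - 5)/(p^2 - p - 6)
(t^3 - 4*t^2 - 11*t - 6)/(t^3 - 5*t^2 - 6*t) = (t + 1)/t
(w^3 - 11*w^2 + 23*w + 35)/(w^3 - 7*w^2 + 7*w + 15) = (w - 7)/(w - 3)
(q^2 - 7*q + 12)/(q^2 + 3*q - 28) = (q - 3)/(q + 7)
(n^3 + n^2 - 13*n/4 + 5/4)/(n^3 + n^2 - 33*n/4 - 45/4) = (2*n^2 - 3*n + 1)/(2*n^2 - 3*n - 9)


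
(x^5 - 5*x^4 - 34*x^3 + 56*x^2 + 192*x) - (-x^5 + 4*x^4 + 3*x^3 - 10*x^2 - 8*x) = 2*x^5 - 9*x^4 - 37*x^3 + 66*x^2 + 200*x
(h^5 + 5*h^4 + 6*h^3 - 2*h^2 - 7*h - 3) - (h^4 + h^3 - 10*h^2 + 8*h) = h^5 + 4*h^4 + 5*h^3 + 8*h^2 - 15*h - 3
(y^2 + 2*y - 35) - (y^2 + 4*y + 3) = -2*y - 38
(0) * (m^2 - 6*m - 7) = 0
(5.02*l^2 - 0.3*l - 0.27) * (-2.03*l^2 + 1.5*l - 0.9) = -10.1906*l^4 + 8.139*l^3 - 4.4199*l^2 - 0.135*l + 0.243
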